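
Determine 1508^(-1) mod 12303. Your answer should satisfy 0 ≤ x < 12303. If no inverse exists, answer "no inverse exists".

2162

gcd(12303, 1508) by repeated division:
12303 = 8*1508 + 239
1508 = 6*239 + 74
239 = 3*74 + 17
74 = 4*17 + 6
17 = 2*6 + 5
6 = 1*5 + 1
5 = 5*1 + 0
The gcd is 1. Working backward:
1 = 6 − 5
1 = −17 + 3·6
1 = 3·74 − 13·17
1 = −13·239 + 42·74
1 = 42·1508 − 265·239
1 = −265·12303 + 2162·1508
So 1508·2162 ≡ 1 (mod 12303).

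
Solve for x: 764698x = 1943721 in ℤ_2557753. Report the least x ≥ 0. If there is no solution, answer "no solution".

no solution

gcd(764698, 2557753):
2557753 = 3·764698 + 263659
764698 = 2·263659 + 237380
263659 = 1·237380 + 26279
237380 = 9·26279 + 869
26279 = 30·869 + 209
869 = 4·209 + 33
209 = 6·33 + 11
33 = 3·11 + 0
gcd = 11, but 11 ∤ 1943721, so the congruence has no solution.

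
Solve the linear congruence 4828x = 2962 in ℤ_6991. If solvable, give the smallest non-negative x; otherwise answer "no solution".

First find gcd(4828, 6991):
6991 = 1×4828 + 2163
4828 = 2×2163 + 502
2163 = 4×502 + 155
502 = 3×155 + 37
155 = 4×37 + 7
37 = 5×7 + 2
7 = 3×2 + 1
2 = 2×1 + 0
gcd = 1, so a unique solution mod 6991 exists.
Back-substitute for the Bézout coefficients:
1 = 7 − 3·2
1 = −3·37 + 16·7
1 = 16·155 − 67·37
1 = −67·502 + 217·155
1 = 217·2163 − 935·502
1 = −935·4828 + 2087·2163
1 = 2087·6991 − 3022·4828
So 4828·(-3022) ≡ 1 (mod 6991), giving 4828⁻¹ ≡ 3969.
x ≡ 4828⁻¹·2962 ≡ 3969·2962 ≡ 4307 (mod 6991).

4307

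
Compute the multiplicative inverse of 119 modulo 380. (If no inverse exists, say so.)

99

gcd(380, 119) by repeated division:
380 = 3×119 + 23
119 = 5×23 + 4
23 = 5×4 + 3
4 = 1×3 + 1
3 = 3×1 + 0
The gcd is 1. Working backward:
1 = 4 − 3
1 = −23 + 6·4
1 = 6·119 − 31·23
1 = −31·380 + 99·119
So 119·99 ≡ 1 (mod 380).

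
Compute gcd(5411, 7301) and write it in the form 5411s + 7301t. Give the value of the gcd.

7

Repeated division:
7301 = 1*5411 + 1890
5411 = 2*1890 + 1631
1890 = 1*1631 + 259
1631 = 6*259 + 77
259 = 3*77 + 28
77 = 2*28 + 21
28 = 1*21 + 7
21 = 3*7 + 0
gcd(5411, 7301) = 7.
Working backward:
7 = 28 − 21
7 = −77 + 3·28
7 = 3·259 − 10·77
7 = −10·1631 + 63·259
7 = 63·1890 − 73·1631
7 = −73·5411 + 209·1890
7 = 209·7301 − 282·5411
So 7 = (209)·7301 + (-282)·5411.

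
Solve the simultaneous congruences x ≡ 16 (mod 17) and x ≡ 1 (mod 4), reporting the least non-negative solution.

33

Write x = 16 + 17·k. Then 17·k ≡ 1 − 16 ≡ 1 (mod 4).
Need 17⁻¹ mod 4. Extended Euclid on (4, 1):
4 = 4×1 + 0
17⁻¹ ≡ 1 (mod 4), so k ≡ 1·1 ≡ 1 (mod 4).
x = 16 + 17·1 = 33.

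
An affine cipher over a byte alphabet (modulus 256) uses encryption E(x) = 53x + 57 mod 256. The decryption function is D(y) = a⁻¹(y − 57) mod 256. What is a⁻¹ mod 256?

Extended Euclidean algorithm:
256 = 4×53 + 44
53 = 1×44 + 9
44 = 4×9 + 8
9 = 1×8 + 1
8 = 8×1 + 0
Since gcd(53, 256) = 1, back-substitute to write 1 as a combination:
1 = 9 − 8
1 = −44 + 5·9
1 = 5·53 − 6·44
1 = −6·256 + 29·53
So 53·29 ≡ 1 (mod 256).

29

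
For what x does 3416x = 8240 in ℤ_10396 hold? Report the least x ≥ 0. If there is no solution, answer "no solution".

First find gcd(3416, 10396):
10396 = 3·3416 + 148
3416 = 23·148 + 12
148 = 12·12 + 4
12 = 3·4 + 0
gcd = 4 and 4 | 8240, so solutions exist. Divide through by 4: 854x ≡ 2060 (mod 2599).
Now find 854⁻¹ mod 2599:
2599 = 3*854 + 37
854 = 23*37 + 3
37 = 12*3 + 1
3 = 3*1 + 0
Back-substitute:
1 = 37 − 12·3
1 = −12·854 + 277·37
1 = 277·2599 − 843·854
So 854·(-843) ≡ 1 (mod 2599), i.e. 854⁻¹ ≡ 1756.
Then x ≡ 1756·2060 ≡ 2151 (mod 2599); the smallest non-negative solution is x = 2151.

2151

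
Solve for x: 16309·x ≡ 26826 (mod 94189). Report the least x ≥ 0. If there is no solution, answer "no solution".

7394

First find gcd(16309, 94189):
94189 = 5×16309 + 12644
16309 = 1×12644 + 3665
12644 = 3×3665 + 1649
3665 = 2×1649 + 367
1649 = 4×367 + 181
367 = 2×181 + 5
181 = 36×5 + 1
5 = 5×1 + 0
gcd = 1, so a unique solution mod 94189 exists.
Back-substitute for the Bézout coefficients:
1 = 181 − 36·5
1 = −36·367 + 73·181
1 = 73·1649 − 328·367
1 = −328·3665 + 729·1649
1 = 729·12644 − 2515·3665
1 = −2515·16309 + 3244·12644
1 = 3244·94189 − 18735·16309
So 16309·(-18735) ≡ 1 (mod 94189), giving 16309⁻¹ ≡ 75454.
x ≡ 16309⁻¹·26826 ≡ 75454·26826 ≡ 7394 (mod 94189).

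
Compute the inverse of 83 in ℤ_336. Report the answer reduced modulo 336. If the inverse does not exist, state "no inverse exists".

Extended Euclidean algorithm:
336 = 4*83 + 4
83 = 20*4 + 3
4 = 1*3 + 1
3 = 3*1 + 0
gcd = 1, so the inverse exists. Back-substitute:
1 = 4 − 3
1 = −83 + 21·4
1 = 21·336 − 85·83
So 83·(-85) ≡ 1 (mod 336), and -85 ≡ 251 (mod 336).

251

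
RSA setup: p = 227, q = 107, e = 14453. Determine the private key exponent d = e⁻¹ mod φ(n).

φ(n) = (p−1)(q−1) = 226·106 = 23956.
Need d with 14453·d ≡ 1 (mod 23956). Apply the extended Euclidean algorithm:
23956 = 1×14453 + 9503
14453 = 1×9503 + 4950
9503 = 1×4950 + 4553
4950 = 1×4553 + 397
4553 = 11×397 + 186
397 = 2×186 + 25
186 = 7×25 + 11
25 = 2×11 + 3
11 = 3×3 + 2
3 = 1×2 + 1
2 = 2×1 + 0
Back-substitute:
1 = 3 − 2
1 = −11 + 4·3
1 = 4·25 − 9·11
1 = −9·186 + 67·25
1 = 67·397 − 143·186
1 = −143·4553 + 1640·397
1 = 1640·4950 − 1783·4553
1 = −1783·9503 + 3423·4950
1 = 3423·14453 − 5206·9503
1 = −5206·23956 + 8629·14453
So 14453·8629 ≡ 1 (mod 23956), hence d = 8629.

8629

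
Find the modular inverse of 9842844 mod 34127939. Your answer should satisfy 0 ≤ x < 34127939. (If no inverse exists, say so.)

25781662

Apply the Euclidean algorithm to 34127939 and 9842844:
34127939 = 3*9842844 + 4599407
9842844 = 2*4599407 + 644030
4599407 = 7*644030 + 91197
644030 = 7*91197 + 5651
91197 = 16*5651 + 781
5651 = 7*781 + 184
781 = 4*184 + 45
184 = 4*45 + 4
45 = 11*4 + 1
4 = 4*1 + 0
gcd = 1, so the inverse exists. Back-substitute:
1 = 45 − 11·4
1 = −11·184 + 45·45
1 = 45·781 − 191·184
1 = −191·5651 + 1382·781
1 = 1382·91197 − 22303·5651
1 = −22303·644030 + 157503·91197
1 = 157503·4599407 − 1124824·644030
1 = −1124824·9842844 + 2407151·4599407
1 = 2407151·34127939 − 8346277·9842844
Thus 9842844·(-8346277) ≡ 1 (mod 34127939); reducing, -8346277 mod 34127939 = 25781662.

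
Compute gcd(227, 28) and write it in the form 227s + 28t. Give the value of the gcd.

Euclidean algorithm:
227 = 8×28 + 3
28 = 9×3 + 1
3 = 3×1 + 0
gcd(227, 28) = 1.
Back-substituting:
1 = 28 − 9·3
1 = −9·227 + 73·28
So 1 = (-9)·227 + (73)·28.

1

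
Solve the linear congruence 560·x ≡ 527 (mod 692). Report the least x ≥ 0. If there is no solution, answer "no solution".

no solution

gcd(560, 692):
692 = 1·560 + 132
560 = 4·132 + 32
132 = 4·32 + 4
32 = 8·4 + 0
gcd = 4, but 4 ∤ 527, so the congruence has no solution.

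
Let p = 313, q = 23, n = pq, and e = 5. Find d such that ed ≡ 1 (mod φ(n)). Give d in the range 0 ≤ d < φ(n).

φ(n) = (p−1)(q−1) = 312·22 = 6864.
Need d with 5·d ≡ 1 (mod 6864). Apply the extended Euclidean algorithm:
6864 = 1372*5 + 4
5 = 1*4 + 1
4 = 4*1 + 0
Back-substitute:
1 = 5 − 4
1 = −6864 + 1373·5
So 5·1373 ≡ 1 (mod 6864), hence d = 1373.

1373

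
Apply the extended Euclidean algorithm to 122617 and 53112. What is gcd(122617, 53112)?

1

Repeated division:
122617 = 2*53112 + 16393
53112 = 3*16393 + 3933
16393 = 4*3933 + 661
3933 = 5*661 + 628
661 = 1*628 + 33
628 = 19*33 + 1
33 = 33*1 + 0
gcd(122617, 53112) = 1.
Express as a combination:
1 = 628 − 19·33
1 = −19·661 + 20·628
1 = 20·3933 − 119·661
1 = −119·16393 + 496·3933
1 = 496·53112 − 1607·16393
1 = −1607·122617 + 3710·53112
So 1 = (-1607)·122617 + (3710)·53112.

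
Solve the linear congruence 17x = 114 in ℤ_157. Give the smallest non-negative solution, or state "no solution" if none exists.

136

First find gcd(17, 157):
157 = 9·17 + 4
17 = 4·4 + 1
4 = 4·1 + 0
gcd = 1, so a unique solution mod 157 exists.
Back-substitute for the Bézout coefficients:
1 = 17 − 4·4
1 = −4·157 + 37·17
So 17·(37) ≡ 1 (mod 157), giving 17⁻¹ ≡ 37.
x ≡ 17⁻¹·114 ≡ 37·114 ≡ 136 (mod 157).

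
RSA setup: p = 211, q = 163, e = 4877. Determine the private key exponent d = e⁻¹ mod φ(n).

φ(n) = (p−1)(q−1) = 210·162 = 34020.
Need d with 4877·d ≡ 1 (mod 34020). Apply the extended Euclidean algorithm:
34020 = 6*4877 + 4758
4877 = 1*4758 + 119
4758 = 39*119 + 117
119 = 1*117 + 2
117 = 58*2 + 1
2 = 2*1 + 0
Back-substitute:
1 = 117 − 58·2
1 = −58·119 + 59·117
1 = 59·4758 − 2359·119
1 = −2359·4877 + 2418·4758
1 = 2418·34020 − 16867·4877
So 4877·(-16867) ≡ 1 (mod 34020), hence d ≡ -16867 ≡ 17153 (mod 34020).

17153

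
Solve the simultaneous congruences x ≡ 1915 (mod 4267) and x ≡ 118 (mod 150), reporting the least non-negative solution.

Write x = 1915 + 4267·k. Then 4267·k ≡ 118 − 1915 ≡ 3 (mod 150).
Need 4267⁻¹ mod 150. Extended Euclid on (150, 67):
150 = 2×67 + 16
67 = 4×16 + 3
16 = 5×3 + 1
3 = 3×1 + 0
Back-substitute:
1 = 16 − 5·3
1 = −5·67 + 21·16
1 = 21·150 − 47·67
4267⁻¹ ≡ 103 (mod 150), so k ≡ 103·3 ≡ 9 (mod 150).
x = 1915 + 4267·9 = 40318.

40318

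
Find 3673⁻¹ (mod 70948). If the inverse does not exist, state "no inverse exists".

Extended Euclidean algorithm:
70948 = 19·3673 + 1161
3673 = 3·1161 + 190
1161 = 6·190 + 21
190 = 9·21 + 1
21 = 21·1 + 0
Since gcd(3673, 70948) = 1, back-substitute to write 1 as a combination:
1 = 190 − 9·21
1 = −9·1161 + 55·190
1 = 55·3673 − 174·1161
1 = −174·70948 + 3361·3673
So 3673·3361 ≡ 1 (mod 70948).

3361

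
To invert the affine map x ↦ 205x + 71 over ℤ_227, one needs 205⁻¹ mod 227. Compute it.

Apply the Euclidean algorithm to 227 and 205:
227 = 1*205 + 22
205 = 9*22 + 7
22 = 3*7 + 1
7 = 7*1 + 0
gcd = 1, so the inverse exists. Back-substitute:
1 = 22 − 3·7
1 = −3·205 + 28·22
1 = 28·227 − 31·205
Hence 205⁻¹ ≡ -31 ≡ 196 (mod 227).

196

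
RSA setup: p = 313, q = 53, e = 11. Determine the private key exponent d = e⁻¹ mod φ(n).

1475

φ(n) = (p−1)(q−1) = 312·52 = 16224.
Need d with 11·d ≡ 1 (mod 16224). Apply the extended Euclidean algorithm:
16224 = 1474*11 + 10
11 = 1*10 + 1
10 = 10*1 + 0
Back-substitute:
1 = 11 − 10
1 = −16224 + 1475·11
So 11·1475 ≡ 1 (mod 16224), hence d = 1475.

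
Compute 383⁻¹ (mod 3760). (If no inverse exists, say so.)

2847

Run Euclid on (3760, 383):
3760 = 9*383 + 313
383 = 1*313 + 70
313 = 4*70 + 33
70 = 2*33 + 4
33 = 8*4 + 1
4 = 4*1 + 0
The gcd is 1. Working backward:
1 = 33 − 8·4
1 = −8·70 + 17·33
1 = 17·313 − 76·70
1 = −76·383 + 93·313
1 = 93·3760 − 913·383
Thus 383·(-913) ≡ 1 (mod 3760); reducing, -913 mod 3760 = 2847.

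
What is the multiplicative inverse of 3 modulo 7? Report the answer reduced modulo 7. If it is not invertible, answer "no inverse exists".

5

Apply the Euclidean algorithm to 7 and 3:
7 = 2·3 + 1
3 = 3·1 + 0
The gcd is 1. Working backward:
1 = 7 − 2·3
So 3·(-2) ≡ 1 (mod 7), and -2 ≡ 5 (mod 7).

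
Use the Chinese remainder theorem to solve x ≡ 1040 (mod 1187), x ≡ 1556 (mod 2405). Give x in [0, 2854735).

Write x = 1040 + 1187·k. Then 1187·k ≡ 1556 − 1040 ≡ 516 (mod 2405).
Need 1187⁻¹ mod 2405. Extended Euclid on (2405, 1187):
2405 = 2·1187 + 31
1187 = 38·31 + 9
31 = 3·9 + 4
9 = 2·4 + 1
4 = 4·1 + 0
Back-substitute:
1 = 9 − 2·4
1 = −2·31 + 7·9
1 = 7·1187 − 268·31
1 = −268·2405 + 543·1187
1187⁻¹ ≡ 543 (mod 2405), so k ≡ 543·516 ≡ 1208 (mod 2405).
x = 1040 + 1187·1208 = 1434936.

1434936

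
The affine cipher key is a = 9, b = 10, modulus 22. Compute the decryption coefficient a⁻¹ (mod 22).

5

gcd(22, 9) by repeated division:
22 = 2·9 + 4
9 = 2·4 + 1
4 = 4·1 + 0
The gcd is 1. Working backward:
1 = 9 − 2·4
1 = −2·22 + 5·9
So 9·5 ≡ 1 (mod 22).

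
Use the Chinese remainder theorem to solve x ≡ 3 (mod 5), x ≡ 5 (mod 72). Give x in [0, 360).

293

Write x = 3 + 5·k. Then 5·k ≡ 5 − 3 ≡ 2 (mod 72).
Need 5⁻¹ mod 72. Extended Euclid on (72, 5):
72 = 14·5 + 2
5 = 2·2 + 1
2 = 2·1 + 0
Back-substitute:
1 = 5 − 2·2
1 = −2·72 + 29·5
5⁻¹ ≡ 29 (mod 72), so k ≡ 29·2 ≡ 58 (mod 72).
x = 3 + 5·58 = 293.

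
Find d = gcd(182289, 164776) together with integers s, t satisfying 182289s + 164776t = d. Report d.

1

Repeated division:
182289 = 1·164776 + 17513
164776 = 9·17513 + 7159
17513 = 2·7159 + 3195
7159 = 2·3195 + 769
3195 = 4·769 + 119
769 = 6·119 + 55
119 = 2·55 + 9
55 = 6·9 + 1
9 = 9·1 + 0
gcd(182289, 164776) = 1.
Express as a combination:
1 = 55 − 6·9
1 = −6·119 + 13·55
1 = 13·769 − 84·119
1 = −84·3195 + 349·769
1 = 349·7159 − 782·3195
1 = −782·17513 + 1913·7159
1 = 1913·164776 − 17999·17513
1 = −17999·182289 + 19912·164776
So 1 = (-17999)·182289 + (19912)·164776.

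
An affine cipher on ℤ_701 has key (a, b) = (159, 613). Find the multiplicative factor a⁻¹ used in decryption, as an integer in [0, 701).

gcd(701, 159) by repeated division:
701 = 4*159 + 65
159 = 2*65 + 29
65 = 2*29 + 7
29 = 4*7 + 1
7 = 7*1 + 0
Since gcd(159, 701) = 1, back-substitute to write 1 as a combination:
1 = 29 − 4·7
1 = −4·65 + 9·29
1 = 9·159 − 22·65
1 = −22·701 + 97·159
So 159·97 ≡ 1 (mod 701).

97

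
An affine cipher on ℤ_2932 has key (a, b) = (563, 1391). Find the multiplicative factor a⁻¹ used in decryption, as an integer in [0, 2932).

2531

Apply the Euclidean algorithm to 2932 and 563:
2932 = 5*563 + 117
563 = 4*117 + 95
117 = 1*95 + 22
95 = 4*22 + 7
22 = 3*7 + 1
7 = 7*1 + 0
gcd = 1, so the inverse exists. Back-substitute:
1 = 22 − 3·7
1 = −3·95 + 13·22
1 = 13·117 − 16·95
1 = −16·563 + 77·117
1 = 77·2932 − 401·563
Thus 563·(-401) ≡ 1 (mod 2932); reducing, -401 mod 2932 = 2531.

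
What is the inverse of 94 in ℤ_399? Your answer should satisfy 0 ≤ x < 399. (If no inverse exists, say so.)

Extended Euclidean algorithm:
399 = 4*94 + 23
94 = 4*23 + 2
23 = 11*2 + 1
2 = 2*1 + 0
gcd = 1, so the inverse exists. Back-substitute:
1 = 23 − 11·2
1 = −11·94 + 45·23
1 = 45·399 − 191·94
Hence 94⁻¹ ≡ -191 ≡ 208 (mod 399).

208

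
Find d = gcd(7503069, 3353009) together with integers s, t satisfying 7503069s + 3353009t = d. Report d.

Repeated division:
7503069 = 2×3353009 + 797051
3353009 = 4×797051 + 164805
797051 = 4×164805 + 137831
164805 = 1×137831 + 26974
137831 = 5×26974 + 2961
26974 = 9×2961 + 325
2961 = 9×325 + 36
325 = 9×36 + 1
36 = 36×1 + 0
gcd(7503069, 3353009) = 1.
Back-substituting:
1 = 325 − 9·36
1 = −9·2961 + 82·325
1 = 82·26974 − 747·2961
1 = −747·137831 + 3817·26974
1 = 3817·164805 − 4564·137831
1 = −4564·797051 + 22073·164805
1 = 22073·3353009 − 92856·797051
1 = −92856·7503069 + 207785·3353009
So 1 = (-92856)·7503069 + (207785)·3353009.

1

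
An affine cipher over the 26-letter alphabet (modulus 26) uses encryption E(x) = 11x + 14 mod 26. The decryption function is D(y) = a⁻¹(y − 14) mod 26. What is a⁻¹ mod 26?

19

Run Euclid on (26, 11):
26 = 2·11 + 4
11 = 2·4 + 3
4 = 1·3 + 1
3 = 3·1 + 0
Since gcd(11, 26) = 1, back-substitute to write 1 as a combination:
1 = 4 − 3
1 = −11 + 3·4
1 = 3·26 − 7·11
So 11·(-7) ≡ 1 (mod 26), and -7 ≡ 19 (mod 26).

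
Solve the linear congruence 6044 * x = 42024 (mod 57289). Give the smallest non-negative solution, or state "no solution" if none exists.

8424

First find gcd(6044, 57289):
57289 = 9·6044 + 2893
6044 = 2·2893 + 258
2893 = 11·258 + 55
258 = 4·55 + 38
55 = 1·38 + 17
38 = 2·17 + 4
17 = 4·4 + 1
4 = 4·1 + 0
gcd = 1, so a unique solution mod 57289 exists.
Back-substitute for the Bézout coefficients:
1 = 17 − 4·4
1 = −4·38 + 9·17
1 = 9·55 − 13·38
1 = −13·258 + 61·55
1 = 61·2893 − 684·258
1 = −684·6044 + 1429·2893
1 = 1429·57289 − 13545·6044
So 6044·(-13545) ≡ 1 (mod 57289), giving 6044⁻¹ ≡ 43744.
x ≡ 6044⁻¹·42024 ≡ 43744·42024 ≡ 8424 (mod 57289).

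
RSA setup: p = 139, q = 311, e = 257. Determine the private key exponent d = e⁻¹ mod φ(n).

φ(n) = (p−1)(q−1) = 138·310 = 42780.
Need d with 257·d ≡ 1 (mod 42780). Apply the extended Euclidean algorithm:
42780 = 166*257 + 118
257 = 2*118 + 21
118 = 5*21 + 13
21 = 1*13 + 8
13 = 1*8 + 5
8 = 1*5 + 3
5 = 1*3 + 2
3 = 1*2 + 1
2 = 2*1 + 0
Back-substitute:
1 = 3 − 2
1 = −5 + 2·3
1 = 2·8 − 3·5
1 = −3·13 + 5·8
1 = 5·21 − 8·13
1 = −8·118 + 45·21
1 = 45·257 − 98·118
1 = −98·42780 + 16313·257
So 257·16313 ≡ 1 (mod 42780), hence d = 16313.

16313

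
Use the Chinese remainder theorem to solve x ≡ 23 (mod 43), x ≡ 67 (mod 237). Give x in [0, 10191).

9784

Write x = 23 + 43·k. Then 43·k ≡ 67 − 23 ≡ 44 (mod 237).
Need 43⁻¹ mod 237. Extended Euclid on (237, 43):
237 = 5*43 + 22
43 = 1*22 + 21
22 = 1*21 + 1
21 = 21*1 + 0
Back-substitute:
1 = 22 − 21
1 = −43 + 2·22
1 = 2·237 − 11·43
43⁻¹ ≡ 226 (mod 237), so k ≡ 226·44 ≡ 227 (mod 237).
x = 23 + 43·227 = 9784.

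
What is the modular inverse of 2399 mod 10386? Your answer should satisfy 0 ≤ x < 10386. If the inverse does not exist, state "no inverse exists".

1433

Extended Euclidean algorithm:
10386 = 4*2399 + 790
2399 = 3*790 + 29
790 = 27*29 + 7
29 = 4*7 + 1
7 = 7*1 + 0
Since gcd(2399, 10386) = 1, back-substitute to write 1 as a combination:
1 = 29 − 4·7
1 = −4·790 + 109·29
1 = 109·2399 − 331·790
1 = −331·10386 + 1433·2399
So 2399·1433 ≡ 1 (mod 10386).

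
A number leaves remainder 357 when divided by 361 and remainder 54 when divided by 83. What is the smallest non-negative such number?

Write x = 357 + 361·k. Then 361·k ≡ 54 − 357 ≡ 29 (mod 83).
Need 361⁻¹ mod 83. Extended Euclid on (83, 29):
83 = 2×29 + 25
29 = 1×25 + 4
25 = 6×4 + 1
4 = 4×1 + 0
Back-substitute:
1 = 25 − 6·4
1 = −6·29 + 7·25
1 = 7·83 − 20·29
361⁻¹ ≡ 63 (mod 83), so k ≡ 63·29 ≡ 1 (mod 83).
x = 357 + 361·1 = 718.

718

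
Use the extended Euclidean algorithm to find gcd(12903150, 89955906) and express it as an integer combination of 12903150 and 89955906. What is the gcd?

6

Euclidean algorithm:
89955906 = 6*12903150 + 12537006
12903150 = 1*12537006 + 366144
12537006 = 34*366144 + 88110
366144 = 4*88110 + 13704
88110 = 6*13704 + 5886
13704 = 2*5886 + 1932
5886 = 3*1932 + 90
1932 = 21*90 + 42
90 = 2*42 + 6
42 = 7*6 + 0
gcd(12903150, 89955906) = 6.
Back-substituting:
6 = 90 − 2·42
6 = −2·1932 + 43·90
6 = 43·5886 − 131·1932
6 = −131·13704 + 305·5886
6 = 305·88110 − 1961·13704
6 = −1961·366144 + 8149·88110
6 = 8149·12537006 − 279027·366144
6 = −279027·12903150 + 287176·12537006
6 = 287176·89955906 − 2002083·12903150
So 6 = (287176)·89955906 + (-2002083)·12903150.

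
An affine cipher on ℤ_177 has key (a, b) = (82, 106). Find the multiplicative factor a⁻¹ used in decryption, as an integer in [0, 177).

Extended Euclidean algorithm:
177 = 2*82 + 13
82 = 6*13 + 4
13 = 3*4 + 1
4 = 4*1 + 0
gcd = 1, so the inverse exists. Back-substitute:
1 = 13 − 3·4
1 = −3·82 + 19·13
1 = 19·177 − 41·82
So 82·(-41) ≡ 1 (mod 177), and -41 ≡ 136 (mod 177).

136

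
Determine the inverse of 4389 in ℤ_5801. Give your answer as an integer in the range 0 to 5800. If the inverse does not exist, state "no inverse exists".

Apply the Euclidean algorithm to 5801 and 4389:
5801 = 1·4389 + 1412
4389 = 3·1412 + 153
1412 = 9·153 + 35
153 = 4·35 + 13
35 = 2·13 + 9
13 = 1·9 + 4
9 = 2·4 + 1
4 = 4·1 + 0
The gcd is 1. Working backward:
1 = 9 − 2·4
1 = −2·13 + 3·9
1 = 3·35 − 8·13
1 = −8·153 + 35·35
1 = 35·1412 − 323·153
1 = −323·4389 + 1004·1412
1 = 1004·5801 − 1327·4389
Thus 4389·(-1327) ≡ 1 (mod 5801); reducing, -1327 mod 5801 = 4474.

4474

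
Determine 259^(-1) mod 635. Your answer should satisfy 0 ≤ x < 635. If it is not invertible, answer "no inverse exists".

Apply the Euclidean algorithm to 635 and 259:
635 = 2·259 + 117
259 = 2·117 + 25
117 = 4·25 + 17
25 = 1·17 + 8
17 = 2·8 + 1
8 = 8·1 + 0
The gcd is 1. Working backward:
1 = 17 − 2·8
1 = −2·25 + 3·17
1 = 3·117 − 14·25
1 = −14·259 + 31·117
1 = 31·635 − 76·259
Thus 259·(-76) ≡ 1 (mod 635); reducing, -76 mod 635 = 559.

559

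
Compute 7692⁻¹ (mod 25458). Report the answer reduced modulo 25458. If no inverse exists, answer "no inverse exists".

no inverse exists

Compute gcd(7692, 25458):
25458 = 3*7692 + 2382
7692 = 3*2382 + 546
2382 = 4*546 + 198
546 = 2*198 + 150
198 = 1*150 + 48
150 = 3*48 + 6
48 = 8*6 + 0
gcd(7692, 25458) = 6 ≠ 1, so 7692 has no multiplicative inverse modulo 25458.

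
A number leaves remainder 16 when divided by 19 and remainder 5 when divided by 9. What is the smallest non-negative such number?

149

Write x = 16 + 19·k. Then 19·k ≡ 5 − 16 ≡ 7 (mod 9).
Need 19⁻¹ mod 9. Extended Euclid on (9, 1):
9 = 9×1 + 0
19⁻¹ ≡ 1 (mod 9), so k ≡ 1·7 ≡ 7 (mod 9).
x = 16 + 19·7 = 149.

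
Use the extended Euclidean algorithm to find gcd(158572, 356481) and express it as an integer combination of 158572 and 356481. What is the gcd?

1

Repeated division:
356481 = 2*158572 + 39337
158572 = 4*39337 + 1224
39337 = 32*1224 + 169
1224 = 7*169 + 41
169 = 4*41 + 5
41 = 8*5 + 1
5 = 5*1 + 0
gcd(158572, 356481) = 1.
Working backward:
1 = 41 − 8·5
1 = −8·169 + 33·41
1 = 33·1224 − 239·169
1 = −239·39337 + 7681·1224
1 = 7681·158572 − 30963·39337
1 = −30963·356481 + 69607·158572
So 1 = (-30963)·356481 + (69607)·158572.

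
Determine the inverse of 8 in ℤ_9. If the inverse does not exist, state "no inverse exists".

Apply the Euclidean algorithm to 9 and 8:
9 = 1*8 + 1
8 = 8*1 + 0
The gcd is 1. Working backward:
1 = 9 − 8
Hence 8⁻¹ ≡ -1 ≡ 8 (mod 9).

8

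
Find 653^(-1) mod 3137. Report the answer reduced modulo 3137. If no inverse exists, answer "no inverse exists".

Extended Euclidean algorithm:
3137 = 4×653 + 525
653 = 1×525 + 128
525 = 4×128 + 13
128 = 9×13 + 11
13 = 1×11 + 2
11 = 5×2 + 1
2 = 2×1 + 0
gcd = 1, so the inverse exists. Back-substitute:
1 = 11 − 5·2
1 = −5·13 + 6·11
1 = 6·128 − 59·13
1 = −59·525 + 242·128
1 = 242·653 − 301·525
1 = −301·3137 + 1446·653
So 653·1446 ≡ 1 (mod 3137).

1446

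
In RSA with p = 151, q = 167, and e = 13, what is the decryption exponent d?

φ(n) = (p−1)(q−1) = 150·166 = 24900.
Need d with 13·d ≡ 1 (mod 24900). Apply the extended Euclidean algorithm:
24900 = 1915×13 + 5
13 = 2×5 + 3
5 = 1×3 + 2
3 = 1×2 + 1
2 = 2×1 + 0
Back-substitute:
1 = 3 − 2
1 = −5 + 2·3
1 = 2·13 − 5·5
1 = −5·24900 + 9577·13
So 13·9577 ≡ 1 (mod 24900), hence d = 9577.

9577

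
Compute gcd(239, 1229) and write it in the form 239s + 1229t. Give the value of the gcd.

1

Euclidean algorithm:
1229 = 5*239 + 34
239 = 7*34 + 1
34 = 34*1 + 0
gcd(239, 1229) = 1.
Express as a combination:
1 = 239 − 7·34
1 = −7·1229 + 36·239
So 1 = (-7)·1229 + (36)·239.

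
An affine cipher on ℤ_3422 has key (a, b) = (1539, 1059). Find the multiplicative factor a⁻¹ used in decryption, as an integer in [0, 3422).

Extended Euclidean algorithm:
3422 = 2*1539 + 344
1539 = 4*344 + 163
344 = 2*163 + 18
163 = 9*18 + 1
18 = 18*1 + 0
gcd = 1, so the inverse exists. Back-substitute:
1 = 163 − 9·18
1 = −9·344 + 19·163
1 = 19·1539 − 85·344
1 = −85·3422 + 189·1539
So 1539·189 ≡ 1 (mod 3422).

189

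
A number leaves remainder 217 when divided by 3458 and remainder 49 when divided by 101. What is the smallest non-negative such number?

Write x = 217 + 3458·k. Then 3458·k ≡ 49 − 217 ≡ 34 (mod 101).
Need 3458⁻¹ mod 101. Extended Euclid on (101, 24):
101 = 4·24 + 5
24 = 4·5 + 4
5 = 1·4 + 1
4 = 4·1 + 0
Back-substitute:
1 = 5 − 4
1 = −24 + 5·5
1 = 5·101 − 21·24
3458⁻¹ ≡ 80 (mod 101), so k ≡ 80·34 ≡ 94 (mod 101).
x = 217 + 3458·94 = 325269.

325269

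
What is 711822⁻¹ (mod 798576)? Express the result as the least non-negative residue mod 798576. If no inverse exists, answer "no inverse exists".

Euclidean algorithm on 798576, 711822:
798576 = 1·711822 + 86754
711822 = 8·86754 + 17790
86754 = 4·17790 + 15594
17790 = 1·15594 + 2196
15594 = 7·2196 + 222
2196 = 9·222 + 198
222 = 1·198 + 24
198 = 8·24 + 6
24 = 4·6 + 0
Since gcd = 6 > 1, 711822 is not a unit mod 798576.

no inverse exists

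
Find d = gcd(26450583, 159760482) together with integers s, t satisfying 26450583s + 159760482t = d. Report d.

Apply Euclid's algorithm to 159760482 and 26450583:
159760482 = 6*26450583 + 1056984
26450583 = 25*1056984 + 25983
1056984 = 40*25983 + 17664
25983 = 1*17664 + 8319
17664 = 2*8319 + 1026
8319 = 8*1026 + 111
1026 = 9*111 + 27
111 = 4*27 + 3
27 = 9*3 + 0
gcd(26450583, 159760482) = 3.
Working backward:
3 = 111 − 4·27
3 = −4·1026 + 37·111
3 = 37·8319 − 300·1026
3 = −300·17664 + 637·8319
3 = 637·25983 − 937·17664
3 = −937·1056984 + 38117·25983
3 = 38117·26450583 − 953862·1056984
3 = −953862·159760482 + 5761289·26450583
So 3 = (-953862)·159760482 + (5761289)·26450583.

3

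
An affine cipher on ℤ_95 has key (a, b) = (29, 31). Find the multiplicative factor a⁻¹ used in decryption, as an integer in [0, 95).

Run Euclid on (95, 29):
95 = 3*29 + 8
29 = 3*8 + 5
8 = 1*5 + 3
5 = 1*3 + 2
3 = 1*2 + 1
2 = 2*1 + 0
The gcd is 1. Working backward:
1 = 3 − 2
1 = −5 + 2·3
1 = 2·8 − 3·5
1 = −3·29 + 11·8
1 = 11·95 − 36·29
Thus 29·(-36) ≡ 1 (mod 95); reducing, -36 mod 95 = 59.

59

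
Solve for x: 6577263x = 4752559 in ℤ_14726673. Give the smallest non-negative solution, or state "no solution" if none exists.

no solution

gcd(6577263, 14726673):
14726673 = 2·6577263 + 1572147
6577263 = 4·1572147 + 288675
1572147 = 5·288675 + 128772
288675 = 2·128772 + 31131
128772 = 4·31131 + 4248
31131 = 7·4248 + 1395
4248 = 3·1395 + 63
1395 = 22·63 + 9
63 = 7·9 + 0
gcd = 9, but 9 ∤ 4752559, so the congruence has no solution.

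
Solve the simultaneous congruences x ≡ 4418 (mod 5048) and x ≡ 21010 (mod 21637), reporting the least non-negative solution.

Write x = 4418 + 5048·k. Then 5048·k ≡ 21010 − 4418 ≡ 16592 (mod 21637).
Need 5048⁻¹ mod 21637. Extended Euclid on (21637, 5048):
21637 = 4*5048 + 1445
5048 = 3*1445 + 713
1445 = 2*713 + 19
713 = 37*19 + 10
19 = 1*10 + 9
10 = 1*9 + 1
9 = 9*1 + 0
Back-substitute:
1 = 10 − 9
1 = −19 + 2·10
1 = 2·713 − 75·19
1 = −75·1445 + 152·713
1 = 152·5048 − 531·1445
1 = −531·21637 + 2276·5048
5048⁻¹ ≡ 2276 (mod 21637), so k ≡ 2276·16592 ≡ 6827 (mod 21637).
x = 4418 + 5048·6827 = 34467114.

34467114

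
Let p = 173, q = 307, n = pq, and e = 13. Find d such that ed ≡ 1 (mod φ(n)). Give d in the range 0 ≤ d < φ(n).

φ(n) = (p−1)(q−1) = 172·306 = 52632.
Need d with 13·d ≡ 1 (mod 52632). Apply the extended Euclidean algorithm:
52632 = 4048·13 + 8
13 = 1·8 + 5
8 = 1·5 + 3
5 = 1·3 + 2
3 = 1·2 + 1
2 = 2·1 + 0
Back-substitute:
1 = 3 − 2
1 = −5 + 2·3
1 = 2·8 − 3·5
1 = −3·13 + 5·8
1 = 5·52632 − 20243·13
So 13·(-20243) ≡ 1 (mod 52632), hence d ≡ -20243 ≡ 32389 (mod 52632).

32389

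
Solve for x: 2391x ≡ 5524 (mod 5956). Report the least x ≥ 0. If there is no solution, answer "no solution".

2720

First find gcd(2391, 5956):
5956 = 2×2391 + 1174
2391 = 2×1174 + 43
1174 = 27×43 + 13
43 = 3×13 + 4
13 = 3×4 + 1
4 = 4×1 + 0
gcd = 1, so a unique solution mod 5956 exists.
Back-substitute for the Bézout coefficients:
1 = 13 − 3·4
1 = −3·43 + 10·13
1 = 10·1174 − 273·43
1 = −273·2391 + 556·1174
1 = 556·5956 − 1385·2391
So 2391·(-1385) ≡ 1 (mod 5956), giving 2391⁻¹ ≡ 4571.
x ≡ 2391⁻¹·5524 ≡ 4571·5524 ≡ 2720 (mod 5956).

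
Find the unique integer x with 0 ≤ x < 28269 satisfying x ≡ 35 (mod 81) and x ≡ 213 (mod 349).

Write x = 35 + 81·k. Then 81·k ≡ 213 − 35 ≡ 178 (mod 349).
Need 81⁻¹ mod 349. Extended Euclid on (349, 81):
349 = 4*81 + 25
81 = 3*25 + 6
25 = 4*6 + 1
6 = 6*1 + 0
Back-substitute:
1 = 25 − 4·6
1 = −4·81 + 13·25
1 = 13·349 − 56·81
81⁻¹ ≡ 293 (mod 349), so k ≡ 293·178 ≡ 153 (mod 349).
x = 35 + 81·153 = 12428.

12428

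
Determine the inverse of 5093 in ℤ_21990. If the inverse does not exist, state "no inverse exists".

10397

Run Euclid on (21990, 5093):
21990 = 4·5093 + 1618
5093 = 3·1618 + 239
1618 = 6·239 + 184
239 = 1·184 + 55
184 = 3·55 + 19
55 = 2·19 + 17
19 = 1·17 + 2
17 = 8·2 + 1
2 = 2·1 + 0
Since gcd(5093, 21990) = 1, back-substitute to write 1 as a combination:
1 = 17 − 8·2
1 = −8·19 + 9·17
1 = 9·55 − 26·19
1 = −26·184 + 87·55
1 = 87·239 − 113·184
1 = −113·1618 + 765·239
1 = 765·5093 − 2408·1618
1 = −2408·21990 + 10397·5093
So 5093·10397 ≡ 1 (mod 21990).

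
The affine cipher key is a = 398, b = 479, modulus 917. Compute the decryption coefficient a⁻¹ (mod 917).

gcd(917, 398) by repeated division:
917 = 2×398 + 121
398 = 3×121 + 35
121 = 3×35 + 16
35 = 2×16 + 3
16 = 5×3 + 1
3 = 3×1 + 0
gcd = 1, so the inverse exists. Back-substitute:
1 = 16 − 5·3
1 = −5·35 + 11·16
1 = 11·121 − 38·35
1 = −38·398 + 125·121
1 = 125·917 − 288·398
Hence 398⁻¹ ≡ -288 ≡ 629 (mod 917).

629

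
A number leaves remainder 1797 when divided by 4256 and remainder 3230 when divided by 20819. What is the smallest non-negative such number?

6602853

Write x = 1797 + 4256·k. Then 4256·k ≡ 3230 − 1797 ≡ 1433 (mod 20819).
Need 4256⁻¹ mod 20819. Extended Euclid on (20819, 4256):
20819 = 4·4256 + 3795
4256 = 1·3795 + 461
3795 = 8·461 + 107
461 = 4·107 + 33
107 = 3·33 + 8
33 = 4·8 + 1
8 = 8·1 + 0
Back-substitute:
1 = 33 − 4·8
1 = −4·107 + 13·33
1 = 13·461 − 56·107
1 = −56·3795 + 461·461
1 = 461·4256 − 517·3795
1 = −517·20819 + 2529·4256
4256⁻¹ ≡ 2529 (mod 20819), so k ≡ 2529·1433 ≡ 1551 (mod 20819).
x = 1797 + 4256·1551 = 6602853.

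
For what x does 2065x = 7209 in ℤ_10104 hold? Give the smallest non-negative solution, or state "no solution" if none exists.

1809

First find gcd(2065, 10104):
10104 = 4×2065 + 1844
2065 = 1×1844 + 221
1844 = 8×221 + 76
221 = 2×76 + 69
76 = 1×69 + 7
69 = 9×7 + 6
7 = 1×6 + 1
6 = 6×1 + 0
gcd = 1, so a unique solution mod 10104 exists.
Back-substitute for the Bézout coefficients:
1 = 7 − 6
1 = −69 + 10·7
1 = 10·76 − 11·69
1 = −11·221 + 32·76
1 = 32·1844 − 267·221
1 = −267·2065 + 299·1844
1 = 299·10104 − 1463·2065
So 2065·(-1463) ≡ 1 (mod 10104), giving 2065⁻¹ ≡ 8641.
x ≡ 2065⁻¹·7209 ≡ 8641·7209 ≡ 1809 (mod 10104).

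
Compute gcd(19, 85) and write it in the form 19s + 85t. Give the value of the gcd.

1

Apply Euclid's algorithm to 85 and 19:
85 = 4·19 + 9
19 = 2·9 + 1
9 = 9·1 + 0
gcd(19, 85) = 1.
Express as a combination:
1 = 19 − 2·9
1 = −2·85 + 9·19
So 1 = (-2)·85 + (9)·19.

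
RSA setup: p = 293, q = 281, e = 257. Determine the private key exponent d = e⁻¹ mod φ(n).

φ(n) = (p−1)(q−1) = 292·280 = 81760.
Need d with 257·d ≡ 1 (mod 81760). Apply the extended Euclidean algorithm:
81760 = 318·257 + 34
257 = 7·34 + 19
34 = 1·19 + 15
19 = 1·15 + 4
15 = 3·4 + 3
4 = 1·3 + 1
3 = 3·1 + 0
Back-substitute:
1 = 4 − 3
1 = −15 + 4·4
1 = 4·19 − 5·15
1 = −5·34 + 9·19
1 = 9·257 − 68·34
1 = −68·81760 + 21633·257
So 257·21633 ≡ 1 (mod 81760), hence d = 21633.

21633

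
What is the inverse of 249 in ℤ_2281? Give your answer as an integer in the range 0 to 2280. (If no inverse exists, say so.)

513

gcd(2281, 249) by repeated division:
2281 = 9·249 + 40
249 = 6·40 + 9
40 = 4·9 + 4
9 = 2·4 + 1
4 = 4·1 + 0
Since gcd(249, 2281) = 1, back-substitute to write 1 as a combination:
1 = 9 − 2·4
1 = −2·40 + 9·9
1 = 9·249 − 56·40
1 = −56·2281 + 513·249
So 249·513 ≡ 1 (mod 2281).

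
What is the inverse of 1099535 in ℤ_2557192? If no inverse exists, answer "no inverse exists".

165711

Run Euclid on (2557192, 1099535):
2557192 = 2·1099535 + 358122
1099535 = 3·358122 + 25169
358122 = 14·25169 + 5756
25169 = 4·5756 + 2145
5756 = 2·2145 + 1466
2145 = 1·1466 + 679
1466 = 2·679 + 108
679 = 6·108 + 31
108 = 3·31 + 15
31 = 2·15 + 1
15 = 15·1 + 0
Since gcd(1099535, 2557192) = 1, back-substitute to write 1 as a combination:
1 = 31 − 2·15
1 = −2·108 + 7·31
1 = 7·679 − 44·108
1 = −44·1466 + 95·679
1 = 95·2145 − 139·1466
1 = −139·5756 + 373·2145
1 = 373·25169 − 1631·5756
1 = −1631·358122 + 23207·25169
1 = 23207·1099535 − 71252·358122
1 = −71252·2557192 + 165711·1099535
So 1099535·165711 ≡ 1 (mod 2557192).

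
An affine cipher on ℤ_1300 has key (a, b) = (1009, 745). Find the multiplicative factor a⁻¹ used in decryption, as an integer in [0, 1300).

889

gcd(1300, 1009) by repeated division:
1300 = 1·1009 + 291
1009 = 3·291 + 136
291 = 2·136 + 19
136 = 7·19 + 3
19 = 6·3 + 1
3 = 3·1 + 0
Since gcd(1009, 1300) = 1, back-substitute to write 1 as a combination:
1 = 19 − 6·3
1 = −6·136 + 43·19
1 = 43·291 − 92·136
1 = −92·1009 + 319·291
1 = 319·1300 − 411·1009
Hence 1009⁻¹ ≡ -411 ≡ 889 (mod 1300).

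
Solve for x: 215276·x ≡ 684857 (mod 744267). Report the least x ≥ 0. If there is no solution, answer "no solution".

78943

First find gcd(215276, 744267):
744267 = 3×215276 + 98439
215276 = 2×98439 + 18398
98439 = 5×18398 + 6449
18398 = 2×6449 + 5500
6449 = 1×5500 + 949
5500 = 5×949 + 755
949 = 1×755 + 194
755 = 3×194 + 173
194 = 1×173 + 21
173 = 8×21 + 5
21 = 4×5 + 1
5 = 5×1 + 0
gcd = 1, so a unique solution mod 744267 exists.
Back-substitute for the Bézout coefficients:
1 = 21 − 4·5
1 = −4·173 + 33·21
1 = 33·194 − 37·173
1 = −37·755 + 144·194
1 = 144·949 − 181·755
1 = −181·5500 + 1049·949
1 = 1049·6449 − 1230·5500
1 = −1230·18398 + 3509·6449
1 = 3509·98439 − 18775·18398
1 = −18775·215276 + 41059·98439
1 = 41059·744267 − 141952·215276
So 215276·(-141952) ≡ 1 (mod 744267), giving 215276⁻¹ ≡ 602315.
x ≡ 215276⁻¹·684857 ≡ 602315·684857 ≡ 78943 (mod 744267).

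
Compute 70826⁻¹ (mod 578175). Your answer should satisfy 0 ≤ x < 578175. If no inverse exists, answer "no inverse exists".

Extended Euclidean algorithm:
578175 = 8·70826 + 11567
70826 = 6·11567 + 1424
11567 = 8·1424 + 175
1424 = 8·175 + 24
175 = 7·24 + 7
24 = 3·7 + 3
7 = 2·3 + 1
3 = 3·1 + 0
The gcd is 1. Working backward:
1 = 7 − 2·3
1 = −2·24 + 7·7
1 = 7·175 − 51·24
1 = −51·1424 + 415·175
1 = 415·11567 − 3371·1424
1 = −3371·70826 + 20641·11567
1 = 20641·578175 − 168499·70826
Thus 70826·(-168499) ≡ 1 (mod 578175); reducing, -168499 mod 578175 = 409676.

409676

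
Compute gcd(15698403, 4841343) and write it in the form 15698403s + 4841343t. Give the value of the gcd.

9

Euclidean algorithm:
15698403 = 3*4841343 + 1174374
4841343 = 4*1174374 + 143847
1174374 = 8*143847 + 23598
143847 = 6*23598 + 2259
23598 = 10*2259 + 1008
2259 = 2*1008 + 243
1008 = 4*243 + 36
243 = 6*36 + 27
36 = 1*27 + 9
27 = 3*9 + 0
gcd(15698403, 4841343) = 9.
Express as a combination:
9 = 36 − 27
9 = −243 + 7·36
9 = 7·1008 − 29·243
9 = −29·2259 + 65·1008
9 = 65·23598 − 679·2259
9 = −679·143847 + 4139·23598
9 = 4139·1174374 − 33791·143847
9 = −33791·4841343 + 139303·1174374
9 = 139303·15698403 − 451700·4841343
So 9 = (139303)·15698403 + (-451700)·4841343.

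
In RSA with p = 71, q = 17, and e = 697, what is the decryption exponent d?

233

φ(n) = (p−1)(q−1) = 70·16 = 1120.
Need d with 697·d ≡ 1 (mod 1120). Apply the extended Euclidean algorithm:
1120 = 1*697 + 423
697 = 1*423 + 274
423 = 1*274 + 149
274 = 1*149 + 125
149 = 1*125 + 24
125 = 5*24 + 5
24 = 4*5 + 4
5 = 1*4 + 1
4 = 4*1 + 0
Back-substitute:
1 = 5 − 4
1 = −24 + 5·5
1 = 5·125 − 26·24
1 = −26·149 + 31·125
1 = 31·274 − 57·149
1 = −57·423 + 88·274
1 = 88·697 − 145·423
1 = −145·1120 + 233·697
So 697·233 ≡ 1 (mod 1120), hence d = 233.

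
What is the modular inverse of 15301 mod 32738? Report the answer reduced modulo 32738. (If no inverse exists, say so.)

Apply the Euclidean algorithm to 32738 and 15301:
32738 = 2×15301 + 2136
15301 = 7×2136 + 349
2136 = 6×349 + 42
349 = 8×42 + 13
42 = 3×13 + 3
13 = 4×3 + 1
3 = 3×1 + 0
The gcd is 1. Working backward:
1 = 13 − 4·3
1 = −4·42 + 13·13
1 = 13·349 − 108·42
1 = −108·2136 + 661·349
1 = 661·15301 − 4735·2136
1 = −4735·32738 + 10131·15301
So 15301·10131 ≡ 1 (mod 32738).

10131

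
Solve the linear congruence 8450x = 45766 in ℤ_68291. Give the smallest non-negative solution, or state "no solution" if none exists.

First find gcd(8450, 68291):
68291 = 8*8450 + 691
8450 = 12*691 + 158
691 = 4*158 + 59
158 = 2*59 + 40
59 = 1*40 + 19
40 = 2*19 + 2
19 = 9*2 + 1
2 = 2*1 + 0
gcd = 1, so a unique solution mod 68291 exists.
Back-substitute for the Bézout coefficients:
1 = 19 − 9·2
1 = −9·40 + 19·19
1 = 19·59 − 28·40
1 = −28·158 + 75·59
1 = 75·691 − 328·158
1 = −328·8450 + 4011·691
1 = 4011·68291 − 32416·8450
So 8450·(-32416) ≡ 1 (mod 68291), giving 8450⁻¹ ≡ 35875.
x ≡ 8450⁻¹·45766 ≡ 35875·45766 ≡ 3028 (mod 68291).

3028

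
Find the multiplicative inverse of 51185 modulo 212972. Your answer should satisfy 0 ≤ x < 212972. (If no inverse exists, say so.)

gcd(212972, 51185) by repeated division:
212972 = 4·51185 + 8232
51185 = 6·8232 + 1793
8232 = 4·1793 + 1060
1793 = 1·1060 + 733
1060 = 1·733 + 327
733 = 2·327 + 79
327 = 4·79 + 11
79 = 7·11 + 2
11 = 5·2 + 1
2 = 2·1 + 0
Since gcd(51185, 212972) = 1, back-substitute to write 1 as a combination:
1 = 11 − 5·2
1 = −5·79 + 36·11
1 = 36·327 − 149·79
1 = −149·733 + 334·327
1 = 334·1060 − 483·733
1 = −483·1793 + 817·1060
1 = 817·8232 − 3751·1793
1 = −3751·51185 + 23323·8232
1 = 23323·212972 − 97043·51185
Thus 51185·(-97043) ≡ 1 (mod 212972); reducing, -97043 mod 212972 = 115929.

115929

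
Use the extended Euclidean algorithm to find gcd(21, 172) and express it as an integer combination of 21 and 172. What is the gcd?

1

Repeated division:
172 = 8·21 + 4
21 = 5·4 + 1
4 = 4·1 + 0
gcd(21, 172) = 1.
Back-substituting:
1 = 21 − 5·4
1 = −5·172 + 41·21
So 1 = (-5)·172 + (41)·21.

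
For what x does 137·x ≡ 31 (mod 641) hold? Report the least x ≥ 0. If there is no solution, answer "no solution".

First find gcd(137, 641):
641 = 4*137 + 93
137 = 1*93 + 44
93 = 2*44 + 5
44 = 8*5 + 4
5 = 1*4 + 1
4 = 4*1 + 0
gcd = 1, so a unique solution mod 641 exists.
Back-substitute for the Bézout coefficients:
1 = 5 − 4
1 = −44 + 9·5
1 = 9·93 − 19·44
1 = −19·137 + 28·93
1 = 28·641 − 131·137
So 137·(-131) ≡ 1 (mod 641), giving 137⁻¹ ≡ 510.
x ≡ 137⁻¹·31 ≡ 510·31 ≡ 426 (mod 641).

426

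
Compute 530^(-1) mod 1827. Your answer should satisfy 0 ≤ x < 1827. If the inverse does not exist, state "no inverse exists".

Extended Euclidean algorithm:
1827 = 3·530 + 237
530 = 2·237 + 56
237 = 4·56 + 13
56 = 4·13 + 4
13 = 3·4 + 1
4 = 4·1 + 0
gcd = 1, so the inverse exists. Back-substitute:
1 = 13 − 3·4
1 = −3·56 + 13·13
1 = 13·237 − 55·56
1 = −55·530 + 123·237
1 = 123·1827 − 424·530
Thus 530·(-424) ≡ 1 (mod 1827); reducing, -424 mod 1827 = 1403.

1403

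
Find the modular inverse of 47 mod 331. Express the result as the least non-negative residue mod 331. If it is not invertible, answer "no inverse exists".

162

Apply the Euclidean algorithm to 331 and 47:
331 = 7×47 + 2
47 = 23×2 + 1
2 = 2×1 + 0
gcd = 1, so the inverse exists. Back-substitute:
1 = 47 − 23·2
1 = −23·331 + 162·47
So 47·162 ≡ 1 (mod 331).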